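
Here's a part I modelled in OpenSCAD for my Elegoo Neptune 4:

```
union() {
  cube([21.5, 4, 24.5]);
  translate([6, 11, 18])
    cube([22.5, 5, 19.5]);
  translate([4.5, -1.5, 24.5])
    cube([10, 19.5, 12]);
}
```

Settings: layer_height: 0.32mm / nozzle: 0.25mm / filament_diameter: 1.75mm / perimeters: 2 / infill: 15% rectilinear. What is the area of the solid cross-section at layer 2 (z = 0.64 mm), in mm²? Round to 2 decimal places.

86.00 mm²

At z = 0.64 mm: the 21.5×4 cube contributes its full rectangle (area 86.00 mm²); the cube at (6, 11) does not reach this height (z outside [18, 37.5]); the cube at (4.5, -1.5) is absent (z outside [24.5, 36.5]); Merging all regions: only the 21.5×4 cube is present, so the union is just that shape — area = 86.00 mm². Overall, the cross-section is a single solid region. Net area = 86.00 mm².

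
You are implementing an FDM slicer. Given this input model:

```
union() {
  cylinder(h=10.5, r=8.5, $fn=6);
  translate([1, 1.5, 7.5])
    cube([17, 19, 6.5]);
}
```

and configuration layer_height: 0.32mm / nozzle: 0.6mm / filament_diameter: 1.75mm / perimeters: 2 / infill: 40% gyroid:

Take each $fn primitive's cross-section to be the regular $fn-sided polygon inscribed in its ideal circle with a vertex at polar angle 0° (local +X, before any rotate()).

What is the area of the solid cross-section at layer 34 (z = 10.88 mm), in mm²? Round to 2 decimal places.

323.00 mm²

At z = 10.88 mm: the cylinder is not intersected at this z (z outside [0, 10.5]); the 17×19 cube at (1, 1.5) contributes its full rectangle (area 323.00 mm²); Combining (union): only the 17×19 cube at (1, 1.5) is present, so the union is just that shape — area = 323.00 mm². Overall, the cross-section is a single solid region. Net area = 323.00 mm².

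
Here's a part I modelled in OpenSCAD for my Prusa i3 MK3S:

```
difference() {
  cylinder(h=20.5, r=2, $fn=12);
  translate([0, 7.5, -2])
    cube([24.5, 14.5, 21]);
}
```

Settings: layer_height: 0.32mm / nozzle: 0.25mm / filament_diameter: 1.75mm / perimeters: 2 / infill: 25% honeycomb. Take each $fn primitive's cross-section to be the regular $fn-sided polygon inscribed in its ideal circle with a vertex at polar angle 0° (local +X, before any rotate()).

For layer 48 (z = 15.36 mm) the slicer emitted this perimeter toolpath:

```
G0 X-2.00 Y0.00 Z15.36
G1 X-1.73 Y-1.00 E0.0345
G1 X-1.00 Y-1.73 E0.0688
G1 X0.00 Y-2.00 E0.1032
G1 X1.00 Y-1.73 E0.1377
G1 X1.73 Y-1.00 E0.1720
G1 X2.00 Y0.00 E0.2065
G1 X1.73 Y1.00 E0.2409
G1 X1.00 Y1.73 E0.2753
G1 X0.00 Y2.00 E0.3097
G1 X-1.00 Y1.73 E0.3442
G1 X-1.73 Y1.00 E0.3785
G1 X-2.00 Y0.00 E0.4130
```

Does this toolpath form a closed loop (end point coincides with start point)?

yes

Start point (G0): (-2.00, 0.00). End point (last G1): the path returns to the start — closed.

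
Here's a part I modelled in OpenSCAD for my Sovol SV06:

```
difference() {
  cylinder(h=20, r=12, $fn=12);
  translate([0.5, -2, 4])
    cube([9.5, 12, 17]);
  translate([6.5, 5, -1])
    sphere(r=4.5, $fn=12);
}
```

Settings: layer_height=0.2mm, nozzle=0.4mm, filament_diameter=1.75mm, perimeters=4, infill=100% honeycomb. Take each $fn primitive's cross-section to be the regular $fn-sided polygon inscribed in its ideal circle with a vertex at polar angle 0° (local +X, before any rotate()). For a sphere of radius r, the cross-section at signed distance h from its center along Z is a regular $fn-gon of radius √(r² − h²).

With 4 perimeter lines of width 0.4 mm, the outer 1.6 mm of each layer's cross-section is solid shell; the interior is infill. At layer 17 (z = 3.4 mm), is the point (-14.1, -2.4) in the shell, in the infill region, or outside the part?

At z = 3.4 mm: the r=12 cylinder gives a regular 12-gon of circumradius 12 (constant along its height); the cube at (0.5, -2) does not reach this height (z outside [4, 21]); the r=4.5 sphere at (6.5, 5) slices to a regular 12-gon of circumradius 0.943 (√(r²−h²) with h=4.4 from center); Taking the first minus the rest: starting from the r=12 cylinder, the r=4.5 sphere at (6.5, 5) lies wholly inside it (removes its full 2.67 mm² and its 5.86 mm outline becomes a hole wall) — 1 connected region with 1 hole. Overall, the cross-section is one region with 1 hole. The nearest boundary edge runs (-10.39, -6.00)→(-12.00, 0.00); distance from the point to it = 2.65 mm. The point is not inside any of the regions above, so it lies outside the cross-section (2.65 mm from the nearest boundary).

outside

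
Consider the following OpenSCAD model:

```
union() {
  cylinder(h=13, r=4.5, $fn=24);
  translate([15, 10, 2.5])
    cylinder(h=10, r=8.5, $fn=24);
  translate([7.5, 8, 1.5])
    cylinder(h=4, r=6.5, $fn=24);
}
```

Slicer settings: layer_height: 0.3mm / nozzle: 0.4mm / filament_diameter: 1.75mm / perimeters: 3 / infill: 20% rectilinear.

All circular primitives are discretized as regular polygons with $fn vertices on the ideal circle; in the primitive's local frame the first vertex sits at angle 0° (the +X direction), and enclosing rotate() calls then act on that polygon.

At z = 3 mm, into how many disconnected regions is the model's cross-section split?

2

At z = 3 mm: the r=4.5 cylinder contributes a regular 24-gon of circumradius 4.5; the cylinder at (15, 10): section is a regular 24-gon, circumradius r=8.5; the r=6.5 cylinder at (7.5, 8) contributes a regular 24-gon of circumradius 6.5; Merging all regions: the regions partially overlap (shared area 63.17 mm²), so overlapping operands fuse into one piece — 2 connected regions. The result has 2 disconnected regions.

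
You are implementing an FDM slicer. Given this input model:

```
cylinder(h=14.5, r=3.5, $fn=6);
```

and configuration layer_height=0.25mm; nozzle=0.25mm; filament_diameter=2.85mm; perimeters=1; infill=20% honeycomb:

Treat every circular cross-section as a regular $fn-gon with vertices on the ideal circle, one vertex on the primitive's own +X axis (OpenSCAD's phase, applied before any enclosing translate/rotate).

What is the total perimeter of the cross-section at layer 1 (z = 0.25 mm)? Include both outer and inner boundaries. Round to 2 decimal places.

21.00 mm

At z = 0.25 mm: the r=3.5 cylinder contributes a regular 6-gon of circumradius 3.5 (perimeter = 2·6·3.500·sin(180°/6) = 21.00 mm). Overall, the cross-section is a single solid region. Total boundary length (outer) = 21.00 mm.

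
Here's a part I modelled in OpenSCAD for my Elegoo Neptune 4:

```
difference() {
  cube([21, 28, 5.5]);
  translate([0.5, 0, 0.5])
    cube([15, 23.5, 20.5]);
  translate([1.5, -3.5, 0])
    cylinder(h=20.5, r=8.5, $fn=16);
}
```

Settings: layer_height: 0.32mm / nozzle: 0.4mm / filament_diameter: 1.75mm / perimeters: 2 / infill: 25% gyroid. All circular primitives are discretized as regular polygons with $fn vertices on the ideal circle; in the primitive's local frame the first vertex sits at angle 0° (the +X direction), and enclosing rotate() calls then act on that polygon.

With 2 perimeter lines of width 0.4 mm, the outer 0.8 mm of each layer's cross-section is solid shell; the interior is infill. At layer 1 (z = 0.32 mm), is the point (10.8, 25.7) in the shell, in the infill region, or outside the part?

At z = 0.32 mm: the cube is present — its section is the full 21×28 rectangle; the cube at (0.5, 0) is not intersected at this z (z outside [0.5, 21]); the r=8.5 cylinder at (1.5, -3.5) contributes a regular 16-gon of circumradius 8.5; Subtracting the remaining from the first: starting from the 21×28 cube, the r=8.5 cylinder at (1.5, -3.5) partially overlaps it — only the 34.06 mm² overlap (of its 221.19 mm²) is removed, clipping the outline — 1 connected region. Overall, the cross-section is a single solid region. The nearest boundary edge runs (0.00, 28.00)→(21.00, 28.00); distance from the point to it = 2.30 mm. The point is inside the cross-section and 2.30 mm from the nearest boundary — more than the 0.8 mm shell width (2 × 0.4), so it's in the infill interior.

infill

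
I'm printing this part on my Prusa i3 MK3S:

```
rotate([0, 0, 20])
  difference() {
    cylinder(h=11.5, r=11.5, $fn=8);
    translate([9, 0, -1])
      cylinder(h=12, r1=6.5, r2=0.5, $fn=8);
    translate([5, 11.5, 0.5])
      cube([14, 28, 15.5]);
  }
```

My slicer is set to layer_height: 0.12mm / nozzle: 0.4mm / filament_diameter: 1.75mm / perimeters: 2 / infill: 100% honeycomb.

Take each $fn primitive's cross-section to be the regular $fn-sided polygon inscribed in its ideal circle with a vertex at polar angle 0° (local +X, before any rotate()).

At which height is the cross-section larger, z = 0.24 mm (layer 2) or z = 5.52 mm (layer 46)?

layer 46 (z = 5.52 mm)

Layer 2 (z = 0.24): the cylinder: section is a regular 8-gon, circumradius r=11.5 (area = (8/2)·11.500²·sin(360°/8) = 374.06 mm²); the cone at (9, 0) (r1=6.5→r2=0.5) has section circumradius 5.880 here — a regular 8-gon (area = (8/2)·5.880²·sin(360°/8) = 97.79 mm²); the cube at (5, 11.5) does not reach this height (z outside [0.5, 16]); Taking the first minus the rest: starting from the r=11.5 cylinder (374.06 mm²), the cone at (9, 0) partially overlaps it — only the 63.97 mm² overlap (of its 97.79 mm²) is removed, clipping the outline — area = 310.09 mm²; (whole slice rotated 20° about Z — lengths, areas and connectivity unchanged). So its area = 310.09 mm². Layer 46 (z = 5.52): the r=11.5 cylinder contributes a regular 8-gon of circumradius 11.5 (area = (8/2)·11.500²·sin(360°/8) = 374.06 mm²); the cone at (9, 0) (r1=6.5→r2=0.5) has section circumradius 3.240 here — a regular 8-gon (area = (8/2)·3.240²·sin(360°/8) = 29.69 mm²); the cube at (5, 11.5) is present — its section is the full 14×28 rectangle (area 392.00 mm²); Taking the first minus the rest: starting from the r=11.5 cylinder (374.06 mm²), the cone at (9, 0) partially overlaps it — only the 26.03 mm² overlap (of its 29.69 mm²) is removed, clipping the outline; the 14×28 cube at (5, 11.5) misses the remaining region (no effect) — area = 348.03 mm²; (rotated 20° about Z; rotation is an isometry so areas/perimeters/island counts are preserved). So its area = 348.03 mm². Layer 46 is larger (348.03 vs 310.09 mm²).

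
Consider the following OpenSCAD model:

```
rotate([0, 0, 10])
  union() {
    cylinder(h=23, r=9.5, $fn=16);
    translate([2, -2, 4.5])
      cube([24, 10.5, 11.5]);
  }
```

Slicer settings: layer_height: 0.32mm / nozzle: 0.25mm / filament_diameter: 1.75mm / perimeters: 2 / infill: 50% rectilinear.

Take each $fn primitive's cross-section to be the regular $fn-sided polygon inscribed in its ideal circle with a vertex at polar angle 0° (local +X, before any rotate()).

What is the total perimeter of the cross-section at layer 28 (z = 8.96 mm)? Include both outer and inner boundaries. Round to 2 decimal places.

95.99 mm

At z = 8.96 mm: the r=9.5 cylinder gives a regular 16-gon of circumradius 9.5 (constant along its height) (perimeter = 2·16·9.500·sin(180°/16) = 59.31 mm); the cube at (2, -2) (footprint 24×10.5) is included at this height (perimeter 69.00 mm); Combining (union): the regions partially overlap (shared area 64.30 mm²), so the edge portions inside another operand are dropped and the merged outline is re-measured after clipping — boundary = 95.99 mm; (rotated 10° about Z; rotation is an isometry so areas/perimeters/island counts are preserved). Overall, the cross-section is a single solid region. Total boundary length (outer) = 95.99 mm.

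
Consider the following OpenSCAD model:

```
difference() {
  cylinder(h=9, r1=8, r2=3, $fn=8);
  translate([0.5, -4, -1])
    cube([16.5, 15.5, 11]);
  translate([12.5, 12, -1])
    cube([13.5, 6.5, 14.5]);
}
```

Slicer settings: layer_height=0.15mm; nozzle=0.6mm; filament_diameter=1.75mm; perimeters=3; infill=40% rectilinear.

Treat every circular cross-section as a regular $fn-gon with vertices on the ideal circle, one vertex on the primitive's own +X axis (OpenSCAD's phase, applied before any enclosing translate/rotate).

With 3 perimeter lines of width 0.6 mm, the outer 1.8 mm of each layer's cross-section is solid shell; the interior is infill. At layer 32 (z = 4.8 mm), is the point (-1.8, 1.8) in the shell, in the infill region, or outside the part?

infill

At z = 4.8 mm: the cone: at t=0.533 of its height the radius interpolates to r₁+(r₂−r₁)t = 5.333, giving a regular 8-gon of that circumradius; the cube at (0.5, -4) is present — its section is the full 16.5×15.5 rectangle; the 13.5×6.5 cube at (12.5, 12) contributes its full rectangle; Taking the first minus the rest: starting from the cone, the 16.5×15.5 cube at (0.5, -4) partially overlaps it — only the 33.47 mm² overlap (of its 255.75 mm²) is removed, clipping the outline; the 13.5×6.5 cube at (12.5, 12) misses the remaining region (no effect) — 1 connected region. Overall, the cross-section is a single solid region. The nearest boundary edge runs (0.50, 5.13)→(0.50, -4.00); distance from the point to it = 2.30 mm. The point is inside the cross-section and 2.30 mm from the nearest boundary — more than the 1.8 mm shell width (3 × 0.6), so it's in the infill interior.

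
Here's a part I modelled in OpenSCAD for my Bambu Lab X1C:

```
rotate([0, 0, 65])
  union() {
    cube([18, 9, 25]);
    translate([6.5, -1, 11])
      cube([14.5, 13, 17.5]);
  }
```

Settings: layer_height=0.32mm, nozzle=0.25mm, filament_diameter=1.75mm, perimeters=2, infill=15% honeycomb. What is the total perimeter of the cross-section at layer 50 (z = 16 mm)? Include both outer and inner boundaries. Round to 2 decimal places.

68.00 mm

At z = 16 mm: the cube is present — its section is the full 18×9 rectangle (perimeter 54.00 mm); the 14.5×13 cube at (6.5, -1) contributes its full rectangle (perimeter 55.00 mm); Merging all regions: the regions partially overlap (shared area 103.50 mm²), so the edge portions inside another operand are dropped and the merged outline is re-measured after clipping — boundary = 68.00 mm; (rotated 65° about Z; rotation is an isometry so areas/perimeters/island counts are preserved). Overall, the cross-section is a single solid region. Total boundary length (outer) = 68.00 mm.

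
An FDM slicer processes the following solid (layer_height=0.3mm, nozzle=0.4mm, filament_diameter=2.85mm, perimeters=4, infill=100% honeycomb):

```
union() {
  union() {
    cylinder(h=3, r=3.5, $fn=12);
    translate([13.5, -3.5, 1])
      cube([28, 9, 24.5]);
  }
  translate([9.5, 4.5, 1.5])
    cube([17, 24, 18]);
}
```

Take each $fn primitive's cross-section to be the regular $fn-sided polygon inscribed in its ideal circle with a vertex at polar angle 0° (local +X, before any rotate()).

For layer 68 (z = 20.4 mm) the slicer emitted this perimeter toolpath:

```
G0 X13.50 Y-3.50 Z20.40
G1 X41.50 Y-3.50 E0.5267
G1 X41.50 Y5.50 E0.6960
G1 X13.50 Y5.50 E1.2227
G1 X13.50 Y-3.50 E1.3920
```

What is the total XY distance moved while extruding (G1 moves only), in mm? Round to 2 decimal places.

74.00 mm

Sum the Euclidean lengths of each G1 segment: total = 74.00 mm.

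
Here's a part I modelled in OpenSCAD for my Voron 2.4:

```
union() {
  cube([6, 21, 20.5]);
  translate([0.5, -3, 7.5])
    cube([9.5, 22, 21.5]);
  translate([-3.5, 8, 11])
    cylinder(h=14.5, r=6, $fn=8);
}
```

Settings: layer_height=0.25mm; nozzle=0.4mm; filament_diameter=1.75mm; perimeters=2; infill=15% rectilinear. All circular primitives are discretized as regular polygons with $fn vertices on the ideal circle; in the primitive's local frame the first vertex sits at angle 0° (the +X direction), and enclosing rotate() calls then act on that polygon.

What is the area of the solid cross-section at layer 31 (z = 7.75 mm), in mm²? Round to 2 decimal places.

230.50 mm²

At z = 7.75 mm: the cube (footprint 6×21) is included at this height (area 126.00 mm²); the 9.5×22 cube at (0.5, -3) contributes its full rectangle (area 209.00 mm²); the cylinder at (-3.5, 8) does not reach this height (z outside [11, 25.5]); Merging all regions: the regions partially overlap — summed areas 335.00 mm² minus the doubly-counted overlap 104.50 mm² gives 230.50 mm² — area = 230.50 mm². Overall, the cross-section is a single solid region. Net area = 230.50 mm².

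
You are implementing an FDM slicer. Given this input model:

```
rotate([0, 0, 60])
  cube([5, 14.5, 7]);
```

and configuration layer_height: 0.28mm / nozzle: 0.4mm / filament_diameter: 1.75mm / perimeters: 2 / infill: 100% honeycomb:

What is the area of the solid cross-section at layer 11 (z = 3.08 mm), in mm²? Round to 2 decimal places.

At z = 3.08 mm: the 5×14.5 cube contributes its full rectangle (area 72.50 mm²); (whole slice rotated 60° about Z — lengths, areas and connectivity unchanged). Overall, the cross-section is a single solid region. Net area = 72.50 mm².

72.50 mm²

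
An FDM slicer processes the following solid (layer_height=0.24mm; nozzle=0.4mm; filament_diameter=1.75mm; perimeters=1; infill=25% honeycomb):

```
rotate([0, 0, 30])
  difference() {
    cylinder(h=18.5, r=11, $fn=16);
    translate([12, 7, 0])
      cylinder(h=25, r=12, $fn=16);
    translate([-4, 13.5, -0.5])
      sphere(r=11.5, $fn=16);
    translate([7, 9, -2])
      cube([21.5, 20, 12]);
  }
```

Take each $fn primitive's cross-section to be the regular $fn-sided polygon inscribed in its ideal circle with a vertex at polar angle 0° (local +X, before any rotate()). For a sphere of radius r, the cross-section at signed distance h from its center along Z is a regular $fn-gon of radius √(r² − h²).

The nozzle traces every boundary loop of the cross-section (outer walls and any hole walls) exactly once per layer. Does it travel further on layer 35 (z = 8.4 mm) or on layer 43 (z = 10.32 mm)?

layer 43 (z = 10.32 mm)

Layer 35 (z = 8.4): the cylinder: section is a regular 16-gon, circumradius r=11 (perimeter = 2·16·11.000·sin(180°/16) = 68.67 mm); the r=12 cylinder at (12, 7) gives a regular 16-gon of circumradius 12 (constant along its height) (perimeter = 2·16·12.000·sin(180°/16) = 74.91 mm); the r=11.5 sphere at (-4, 13.5) slices to a regular 16-gon of circumradius 7.283 (√(r²−h²) with h=8.9 from center) (perimeter = 2·16·7.283·sin(180°/16) = 45.47 mm); the 21.5×20 cube at (7, 9) contributes its full rectangle (perimeter 83.00 mm); Taking the first minus the rest: starting from the r=11 cylinder, the r=12 cylinder at (12, 7) partially overlaps it — only the 110.15 mm² overlap (of its 440.85 mm²) is removed, clipping the outline; the r=11.5 sphere at (-4, 13.5) partially overlaps it — only the 26.13 mm² overlap (of its 162.38 mm²) is removed, clipping the outline; the 21.5×20 cube at (7, 9) misses the remaining region (no effect) — boundary = 63.86 mm; (whole slice rotated 30° about Z — lengths, areas and connectivity unchanged). So its perimeter = 63.86 mm. Layer 43 (z = 10.32): the cylinder: section is a regular 16-gon, circumradius r=11 (perimeter = 2·16·11.000·sin(180°/16) = 68.67 mm); the cylinder at (12, 7): section is a regular 16-gon, circumradius r=12 (perimeter = 2·16·12.000·sin(180°/16) = 74.91 mm); the sphere at (-4, 13.5): section is a regular 16-gon, circumradius = √(r²−h²) = √(11.5²−10.82²) = 3.896 (perimeter = 2·16·3.896·sin(180°/16) = 24.32 mm); the cube at (7, 9) is not intersected at this z (z outside [-2, 10]); Subtracting the remaining from the first: starting from the r=11 cylinder, the r=12 cylinder at (12, 7) partially overlaps it — only the 110.15 mm² overlap (of its 440.85 mm²) is removed, clipping the outline; the r=11.5 sphere at (-4, 13.5) partially overlaps it — only the 1.55 mm² overlap (of its 46.47 mm²) is removed, clipping the outline — boundary = 68.19 mm; (whole slice rotated 30° about Z — lengths, areas and connectivity unchanged). So its perimeter = 68.19 mm. Layer 43 is larger (68.19 vs 63.86 mm).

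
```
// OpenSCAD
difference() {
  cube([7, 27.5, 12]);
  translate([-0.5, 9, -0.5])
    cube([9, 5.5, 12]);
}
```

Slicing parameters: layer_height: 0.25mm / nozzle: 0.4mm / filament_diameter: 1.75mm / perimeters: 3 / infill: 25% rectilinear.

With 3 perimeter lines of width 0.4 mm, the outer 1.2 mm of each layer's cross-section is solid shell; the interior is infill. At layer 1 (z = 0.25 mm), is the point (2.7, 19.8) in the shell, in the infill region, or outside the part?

At z = 0.25 mm: the 7×27.5 cube contributes its full rectangle; the 9×5.5 cube at (-0.5, 9) contributes its full rectangle; After the difference (first − rest): starting from the 7×27.5 cube, the 9×5.5 cube at (-0.5, 9) partially overlaps it — only the 38.50 mm² overlap (of its 49.50 mm²) is removed, clipping the outline — 2 connected regions. Overall, the cross-section has 2 separate islands. The nearest boundary edge runs (0.00, 14.50)→(0.00, 27.50); distance from the point to it = 2.70 mm. (Shell/infill is judged within the island containing the point — the largest one.) The point is inside the cross-section and 2.70 mm from the nearest boundary — more than the 1.2 mm shell width (3 × 0.4), so it's in the infill interior.

infill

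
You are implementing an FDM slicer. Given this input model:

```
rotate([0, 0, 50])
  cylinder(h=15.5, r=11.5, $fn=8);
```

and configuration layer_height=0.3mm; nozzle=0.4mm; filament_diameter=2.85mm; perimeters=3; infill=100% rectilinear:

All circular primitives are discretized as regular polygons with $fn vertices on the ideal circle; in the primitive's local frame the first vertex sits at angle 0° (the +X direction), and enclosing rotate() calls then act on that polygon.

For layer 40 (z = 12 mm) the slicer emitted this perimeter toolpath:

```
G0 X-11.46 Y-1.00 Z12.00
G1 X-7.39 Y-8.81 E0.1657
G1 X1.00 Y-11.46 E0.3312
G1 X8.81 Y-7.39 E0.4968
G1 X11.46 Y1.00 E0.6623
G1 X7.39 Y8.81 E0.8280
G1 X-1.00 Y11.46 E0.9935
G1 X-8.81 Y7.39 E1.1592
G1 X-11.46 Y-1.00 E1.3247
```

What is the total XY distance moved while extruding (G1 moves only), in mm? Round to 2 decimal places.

Sum the Euclidean lengths of each G1 segment: total = 70.42 mm.

70.42 mm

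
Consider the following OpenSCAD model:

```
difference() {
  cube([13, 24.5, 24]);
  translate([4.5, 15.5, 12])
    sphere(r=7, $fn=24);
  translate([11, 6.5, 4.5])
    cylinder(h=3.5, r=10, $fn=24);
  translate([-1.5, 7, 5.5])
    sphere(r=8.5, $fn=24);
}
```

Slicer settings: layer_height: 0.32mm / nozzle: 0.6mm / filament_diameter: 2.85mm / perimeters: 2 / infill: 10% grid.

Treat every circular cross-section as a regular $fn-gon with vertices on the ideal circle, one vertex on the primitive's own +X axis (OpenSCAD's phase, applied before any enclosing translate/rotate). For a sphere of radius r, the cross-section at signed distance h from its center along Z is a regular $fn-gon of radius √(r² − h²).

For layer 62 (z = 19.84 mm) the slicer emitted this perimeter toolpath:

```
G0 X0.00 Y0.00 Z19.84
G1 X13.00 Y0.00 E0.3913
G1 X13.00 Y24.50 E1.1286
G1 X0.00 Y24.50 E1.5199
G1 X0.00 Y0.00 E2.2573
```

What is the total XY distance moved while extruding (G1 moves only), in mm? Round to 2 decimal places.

Sum the Euclidean lengths of each G1 segment: total = 75.00 mm.

75.00 mm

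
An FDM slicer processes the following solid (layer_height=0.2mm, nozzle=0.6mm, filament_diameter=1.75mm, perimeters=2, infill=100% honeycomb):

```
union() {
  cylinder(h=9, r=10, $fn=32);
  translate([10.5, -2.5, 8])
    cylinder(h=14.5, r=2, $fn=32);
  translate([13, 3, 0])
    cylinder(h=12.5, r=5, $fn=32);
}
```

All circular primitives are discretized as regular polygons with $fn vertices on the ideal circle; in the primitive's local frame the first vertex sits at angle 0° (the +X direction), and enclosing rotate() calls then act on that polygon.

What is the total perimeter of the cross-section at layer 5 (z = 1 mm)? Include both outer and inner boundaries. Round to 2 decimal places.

80.99 mm

At z = 1 mm: the r=10 cylinder contributes a regular 32-gon of circumradius 10 (perimeter = 2·32·10.000·sin(180°/32) = 62.73 mm); the cylinder at (10.5, -2.5) does not reach this height (z outside [8, 22.5]); the r=5 cylinder at (13, 3) contributes a regular 32-gon of circumradius 5 (perimeter = 2·32·5.000·sin(180°/32) = 31.37 mm); Combining (union): the regions partially overlap (shared area 6.84 mm²), so the edge portions inside another operand are dropped and the merged outline is re-measured after clipping — boundary = 80.99 mm. Overall, the cross-section is a single solid region. Total boundary length (outer) = 80.99 mm.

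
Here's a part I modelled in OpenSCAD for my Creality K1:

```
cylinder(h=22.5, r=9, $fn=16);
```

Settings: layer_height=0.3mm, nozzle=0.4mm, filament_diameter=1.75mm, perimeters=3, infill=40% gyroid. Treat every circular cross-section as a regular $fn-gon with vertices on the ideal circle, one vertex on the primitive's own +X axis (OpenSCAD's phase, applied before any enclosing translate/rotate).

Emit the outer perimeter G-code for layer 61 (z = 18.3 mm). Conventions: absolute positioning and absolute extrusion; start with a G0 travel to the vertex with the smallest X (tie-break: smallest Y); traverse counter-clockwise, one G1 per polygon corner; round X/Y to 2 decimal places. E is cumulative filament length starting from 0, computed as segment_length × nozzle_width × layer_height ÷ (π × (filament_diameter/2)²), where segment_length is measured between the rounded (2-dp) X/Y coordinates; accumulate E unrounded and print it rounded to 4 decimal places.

At z = 18.3 mm: the r=9 cylinder contributes a regular 16-gon of circumradius 9. The outline is a single polygon with 16 vertices. Extrusion per mm of travel: 0.4 × 0.3 / (π × 0.875²) = 0.049890. Accumulating E over each segment gives final E = 2.8017.

G0 X-9.00 Y0.00 Z18.30
G1 X-8.31 Y-3.44 E0.1750
G1 X-6.36 Y-6.36 E0.3502
G1 X-3.44 Y-8.31 E0.5254
G1 X0.00 Y-9.00 E0.7004
G1 X3.44 Y-8.31 E0.8755
G1 X6.36 Y-6.36 E1.0507
G1 X8.31 Y-3.44 E1.2258
G1 X9.00 Y0.00 E1.4009
G1 X8.31 Y3.44 E1.5759
G1 X6.36 Y6.36 E1.7511
G1 X3.44 Y8.31 E1.9263
G1 X0.00 Y9.00 E2.1013
G1 X-3.44 Y8.31 E2.2763
G1 X-6.36 Y6.36 E2.4515
G1 X-8.31 Y3.44 E2.6267
G1 X-9.00 Y0.00 E2.8017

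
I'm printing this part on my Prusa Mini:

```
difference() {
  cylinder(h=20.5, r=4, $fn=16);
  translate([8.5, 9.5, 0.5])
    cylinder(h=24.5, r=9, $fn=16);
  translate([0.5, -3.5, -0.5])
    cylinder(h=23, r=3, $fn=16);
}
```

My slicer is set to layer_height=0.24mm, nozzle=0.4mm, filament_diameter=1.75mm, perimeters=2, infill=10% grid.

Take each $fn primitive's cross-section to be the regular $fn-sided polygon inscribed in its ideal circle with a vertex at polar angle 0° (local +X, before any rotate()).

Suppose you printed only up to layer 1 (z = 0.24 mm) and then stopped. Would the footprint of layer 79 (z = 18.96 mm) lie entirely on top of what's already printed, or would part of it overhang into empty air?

entirely on top

Compare the two slices. At z = 0.24: the r=4 cylinder gives a regular 16-gon of circumradius 4 (constant along its height) (area = (16/2)·4.000²·sin(360°/16) = 48.98 mm²); the cylinder at (8.5, 9.5) is absent (z outside [0.5, 25]); the r=3 cylinder at (0.5, -3.5) gives a regular 16-gon of circumradius 3 (constant along its height) (area = (16/2)·3.000²·sin(360°/16) = 27.55 mm²); Taking the first minus the rest: starting from the r=4 cylinder (48.98 mm²), the r=3 cylinder at (0.5, -3.5) partially overlaps it — only the 13.86 mm² overlap (of its 27.55 mm²) is removed, clipping the outline — area = 35.13 mm². At z = 18.96: the r=4 cylinder gives a regular 16-gon of circumradius 4 (constant along its height) (area = (16/2)·4.000²·sin(360°/16) = 48.98 mm²); the cylinder at (8.5, 9.5): section is a regular 16-gon, circumradius r=9 (area = (16/2)·9.000²·sin(360°/16) = 247.98 mm²); the r=3 cylinder at (0.5, -3.5) contributes a regular 16-gon of circumradius 3 (area = (16/2)·3.000²·sin(360°/16) = 27.55 mm²); Subtracting the remaining from the first: starting from the r=4 cylinder (48.98 mm²), the r=9 cylinder at (8.5, 9.5) partially overlaps it — only the 0.14 mm² overlap (of its 247.98 mm²) is removed, clipping the outline; the r=3 cylinder at (0.5, -3.5) partially overlaps it — only the 13.86 mm² overlap (of its 27.55 mm²) is removed, clipping the outline — area = 34.99 mm². Checking containment: the cross-section at z = 18.96 is a subset of the cross-section at z = 0.24.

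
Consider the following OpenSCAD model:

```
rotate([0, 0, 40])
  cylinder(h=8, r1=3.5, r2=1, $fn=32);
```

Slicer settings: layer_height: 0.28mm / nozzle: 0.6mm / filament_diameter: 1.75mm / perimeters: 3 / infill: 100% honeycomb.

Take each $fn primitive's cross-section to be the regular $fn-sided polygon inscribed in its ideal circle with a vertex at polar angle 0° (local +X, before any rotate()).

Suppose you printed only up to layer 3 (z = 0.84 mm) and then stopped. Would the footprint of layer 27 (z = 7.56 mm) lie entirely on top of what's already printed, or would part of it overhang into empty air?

entirely on top

Compare the two slices. At z = 0.84: the cone: at t=0.105 of its height the radius interpolates to r₁+(r₂−r₁)t = 3.237, giving a regular 32-gon of that circumradius (area = (32/2)·3.237²·sin(360°/32) = 32.72 mm²); (rotated 40° about Z; rotation is an isometry so areas/perimeters/island counts are preserved). At z = 7.56: the cone: at t=0.945 of its height the radius interpolates to r₁+(r₂−r₁)t = 1.138, giving a regular 32-gon of that circumradius (area = (32/2)·1.138²·sin(360°/32) = 4.04 mm²); (whole slice rotated 40° about Z — lengths, areas and connectivity unchanged). Checking containment: the cross-section at z = 7.56 is a subset of the cross-section at z = 0.84.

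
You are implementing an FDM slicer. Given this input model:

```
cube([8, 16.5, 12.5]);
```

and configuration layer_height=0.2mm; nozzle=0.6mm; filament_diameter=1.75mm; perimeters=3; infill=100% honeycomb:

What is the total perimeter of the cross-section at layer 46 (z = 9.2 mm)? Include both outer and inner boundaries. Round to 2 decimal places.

49.00 mm

At z = 9.2 mm: the 8×16.5 cube contributes its full rectangle (perimeter 49.00 mm). Overall, the cross-section is a single solid region. Total boundary length (outer) = 49.00 mm.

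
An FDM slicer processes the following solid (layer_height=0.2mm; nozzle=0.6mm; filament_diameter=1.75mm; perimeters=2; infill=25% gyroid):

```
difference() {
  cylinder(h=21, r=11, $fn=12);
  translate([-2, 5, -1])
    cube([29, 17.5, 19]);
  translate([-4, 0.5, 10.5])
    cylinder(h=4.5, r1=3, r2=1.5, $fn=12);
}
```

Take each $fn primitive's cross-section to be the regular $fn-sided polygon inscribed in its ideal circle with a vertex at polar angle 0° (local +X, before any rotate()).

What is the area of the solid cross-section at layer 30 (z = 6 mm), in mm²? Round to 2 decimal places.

312.44 mm²

At z = 6 mm: the r=11 cylinder contributes a regular 12-gon of circumradius 11 (area = (12/2)·11.000²·sin(360°/12) = 363.00 mm²); the cube at (-2, 5) is present — its section is the full 29×17.5 rectangle (area 507.50 mm²); the cone at (-4, 0.5) is not intersected at this z (z outside [10.5, 15]); Taking the first minus the rest: starting from the r=11 cylinder (363.00 mm²), the 29×17.5 cube at (-2, 5) partially overlaps it — only the 50.56 mm² overlap (of its 507.50 mm²) is removed, clipping the outline — area = 312.44 mm². Overall, the cross-section is a single solid region. Net area = 312.44 mm².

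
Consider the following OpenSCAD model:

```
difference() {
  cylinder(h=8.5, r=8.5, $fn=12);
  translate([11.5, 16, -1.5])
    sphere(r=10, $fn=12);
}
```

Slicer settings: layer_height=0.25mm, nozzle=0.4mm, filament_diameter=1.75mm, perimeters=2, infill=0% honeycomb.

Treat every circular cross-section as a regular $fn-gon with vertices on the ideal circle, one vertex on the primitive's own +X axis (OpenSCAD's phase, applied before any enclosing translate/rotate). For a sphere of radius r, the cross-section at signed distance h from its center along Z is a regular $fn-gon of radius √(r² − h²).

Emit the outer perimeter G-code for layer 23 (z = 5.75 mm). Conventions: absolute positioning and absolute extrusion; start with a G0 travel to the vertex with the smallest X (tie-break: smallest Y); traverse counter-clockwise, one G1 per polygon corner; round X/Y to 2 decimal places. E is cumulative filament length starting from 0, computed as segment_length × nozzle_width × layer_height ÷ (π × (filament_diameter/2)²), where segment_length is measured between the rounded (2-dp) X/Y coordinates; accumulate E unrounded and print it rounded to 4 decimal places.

At z = 5.75 mm: the r=8.5 cylinder gives a regular 12-gon of circumradius 8.5 (constant along its height); the r=10 sphere at (11.5, 16) slices to a regular 12-gon of circumradius 6.887 (√(r²−h²) with h=7.25 from center); Subtracting the remaining from the first: starting from the r=8.5 cylinder, the r=10 sphere at (11.5, 16) misses the remaining region (no effect) — 1 connected region. The outline is a single polygon with 12 vertices. Extrusion per mm of travel: 0.4 × 0.25 / (π × 0.875²) = 0.041575. Accumulating E over each segment gives final E = 2.1949.

G0 X-8.50 Y0.00 Z5.75
G1 X-7.36 Y-4.25 E0.1829
G1 X-4.25 Y-7.36 E0.3658
G1 X0.00 Y-8.50 E0.5487
G1 X4.25 Y-7.36 E0.7317
G1 X7.36 Y-4.25 E0.9145
G1 X8.50 Y0.00 E1.0975
G1 X7.36 Y4.25 E1.2804
G1 X4.25 Y7.36 E1.4633
G1 X0.00 Y8.50 E1.6462
G1 X-4.25 Y7.36 E1.8292
G1 X-7.36 Y4.25 E2.0120
G1 X-8.50 Y0.00 E2.1949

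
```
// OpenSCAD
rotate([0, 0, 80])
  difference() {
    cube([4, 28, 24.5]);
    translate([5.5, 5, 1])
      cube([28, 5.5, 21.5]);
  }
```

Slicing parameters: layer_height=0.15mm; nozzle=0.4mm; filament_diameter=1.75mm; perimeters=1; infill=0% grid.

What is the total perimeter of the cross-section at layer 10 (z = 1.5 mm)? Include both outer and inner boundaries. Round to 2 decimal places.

64.00 mm

At z = 1.5 mm: the cube is present — its section is the full 4×28 rectangle (perimeter 64.00 mm); the 28×5.5 cube at (5.5, 5) contributes its full rectangle (perimeter 67.00 mm); Taking the first minus the rest: starting from the 4×28 cube, the 28×5.5 cube at (5.5, 5) misses the remaining region (no effect) — boundary = 64.00 mm; (whole slice rotated 80° about Z — lengths, areas and connectivity unchanged). Overall, the cross-section is a single solid region. Total boundary length (outer) = 64.00 mm.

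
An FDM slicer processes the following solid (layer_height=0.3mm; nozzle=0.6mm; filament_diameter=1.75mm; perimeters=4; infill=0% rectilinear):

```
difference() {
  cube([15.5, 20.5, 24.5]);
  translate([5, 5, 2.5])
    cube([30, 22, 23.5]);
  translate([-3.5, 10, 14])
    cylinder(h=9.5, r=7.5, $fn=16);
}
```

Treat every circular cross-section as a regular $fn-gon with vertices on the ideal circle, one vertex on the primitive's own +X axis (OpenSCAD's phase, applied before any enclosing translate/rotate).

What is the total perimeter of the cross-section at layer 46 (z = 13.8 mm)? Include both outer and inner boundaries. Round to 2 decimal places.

At z = 13.8 mm: the cube is present — its section is the full 15.5×20.5 rectangle (perimeter 72.00 mm); the cube at (5, 5) (footprint 30×22) is included at this height (perimeter 104.00 mm); the cylinder at (-3.5, 10) does not reach this height (z outside [14, 23.5]); After the difference (first − rest): starting from the 15.5×20.5 cube, the 30×22 cube at (5, 5) partially overlaps it — only the 162.75 mm² overlap (of its 660.00 mm²) is removed, clipping the outline — boundary = 72.00 mm. Overall, the cross-section is a single solid region. Total boundary length (outer) = 72.00 mm.

72.00 mm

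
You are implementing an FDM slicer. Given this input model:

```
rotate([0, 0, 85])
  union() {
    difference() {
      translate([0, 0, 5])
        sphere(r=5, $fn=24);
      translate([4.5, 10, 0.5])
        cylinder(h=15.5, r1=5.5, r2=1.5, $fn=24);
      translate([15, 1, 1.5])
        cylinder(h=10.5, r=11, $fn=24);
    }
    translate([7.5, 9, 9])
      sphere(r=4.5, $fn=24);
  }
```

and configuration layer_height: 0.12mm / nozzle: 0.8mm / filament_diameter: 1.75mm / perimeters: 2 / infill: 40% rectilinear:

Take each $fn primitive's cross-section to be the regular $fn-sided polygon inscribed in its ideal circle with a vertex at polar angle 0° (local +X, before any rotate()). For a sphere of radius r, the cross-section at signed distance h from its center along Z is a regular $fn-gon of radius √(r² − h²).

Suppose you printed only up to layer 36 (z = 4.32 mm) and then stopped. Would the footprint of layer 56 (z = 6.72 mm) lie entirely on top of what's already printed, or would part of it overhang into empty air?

part overhangs

Compare the two slices. At z = 4.32: the sphere: section is a regular 24-gon, circumradius = √(r²−h²) = √(5²−0.68²) = 4.954 (area = (24/2)·4.954²·sin(360°/24) = 76.21 mm²); the cone at (4.5, 10) (r1=5.5→r2=1.5) has section circumradius 4.514 here — a regular 24-gon (area = (24/2)·4.514²·sin(360°/24) = 63.29 mm²); the r=11 cylinder at (15, 1) gives a regular 24-gon of circumradius 11 (constant along its height) (area = (24/2)·11.000²·sin(360°/24) = 375.81 mm²); Subtracting the remaining from the first: starting from the r=5 sphere (76.21 mm²), the cone at (4.5, 10) misses the remaining region (no effect); the r=11 cylinder at (15, 1) partially overlaps it — only the 2.59 mm² overlap (of its 375.81 mm²) is removed, clipping the outline — area = 73.62 mm²; the sphere at (7.5, 9) is absent (|z−center|=4.680 > r=4.5); Merging all regions: only the result so far is present, so the union is just that shape — area = 73.62 mm²; (rotated 85° about Z; rotation is an isometry so areas/perimeters/island counts are preserved). At z = 6.72: the sphere: section is a regular 24-gon, circumradius = √(r²−h²) = √(5²−1.72²) = 4.695 (area = (24/2)·4.695²·sin(360°/24) = 68.46 mm²); the cone at (4.5, 10) contributes a regular 24-gon of circumradius 3.895 (interpolated between r1=5.5 and r2=1.5 at t=0.401) (area = (24/2)·3.895²·sin(360°/24) = 47.11 mm²); the r=11 cylinder at (15, 1) contributes a regular 24-gon of circumradius 11 (area = (24/2)·11.000²·sin(360°/24) = 375.81 mm²); Subtracting the remaining from the first: starting from the r=5 sphere (68.46 mm²), the cone at (4.5, 10) misses the remaining region (no effect); the r=11 cylinder at (15, 1) partially overlaps it — only the 1.46 mm² overlap (of its 375.81 mm²) is removed, clipping the outline — area = 67.00 mm²; the r=4.5 sphere at (7.5, 9) contributes a regular 24-gon of circumradius √(4.5²−2.28²) = 3.880 (area = (24/2)·3.880²·sin(360°/24) = 46.75 mm²); Taking the union: the 2 present regions are separate (no shared area or edge), so areas and boundary lengths simply add and each stays a separate island — area = 113.75 mm²; (rotated 85° about Z; rotation is an isometry so areas/perimeters/island counts are preserved). Checking containment: at z = 6.72 the cross-section extends beyond the z = 4.32 cross-section by about 46.75 mm².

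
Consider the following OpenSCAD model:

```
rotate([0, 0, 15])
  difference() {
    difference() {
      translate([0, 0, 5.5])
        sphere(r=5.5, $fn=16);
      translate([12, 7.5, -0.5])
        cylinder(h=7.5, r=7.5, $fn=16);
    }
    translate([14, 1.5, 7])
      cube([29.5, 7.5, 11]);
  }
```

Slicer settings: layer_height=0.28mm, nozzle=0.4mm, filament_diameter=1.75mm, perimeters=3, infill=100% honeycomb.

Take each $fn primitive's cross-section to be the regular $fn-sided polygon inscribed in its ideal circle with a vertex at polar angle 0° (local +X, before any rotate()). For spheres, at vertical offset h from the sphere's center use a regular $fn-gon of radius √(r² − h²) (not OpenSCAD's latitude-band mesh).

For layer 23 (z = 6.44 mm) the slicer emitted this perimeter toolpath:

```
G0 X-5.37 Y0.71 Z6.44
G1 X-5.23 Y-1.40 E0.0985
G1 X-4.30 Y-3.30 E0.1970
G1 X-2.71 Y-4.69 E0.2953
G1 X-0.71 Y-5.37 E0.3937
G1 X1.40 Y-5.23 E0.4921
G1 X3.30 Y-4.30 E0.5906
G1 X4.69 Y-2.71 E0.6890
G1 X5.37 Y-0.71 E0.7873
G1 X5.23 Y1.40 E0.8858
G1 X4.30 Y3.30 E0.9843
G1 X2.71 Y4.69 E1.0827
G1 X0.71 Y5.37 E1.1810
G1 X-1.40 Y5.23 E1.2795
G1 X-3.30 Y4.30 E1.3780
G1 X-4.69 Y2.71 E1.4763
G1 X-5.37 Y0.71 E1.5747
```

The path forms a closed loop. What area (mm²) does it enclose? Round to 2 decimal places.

89.83 mm²

Apply the shoelace formula to the sequence of (X, Y) vertices; enclosed area = 89.83 mm².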